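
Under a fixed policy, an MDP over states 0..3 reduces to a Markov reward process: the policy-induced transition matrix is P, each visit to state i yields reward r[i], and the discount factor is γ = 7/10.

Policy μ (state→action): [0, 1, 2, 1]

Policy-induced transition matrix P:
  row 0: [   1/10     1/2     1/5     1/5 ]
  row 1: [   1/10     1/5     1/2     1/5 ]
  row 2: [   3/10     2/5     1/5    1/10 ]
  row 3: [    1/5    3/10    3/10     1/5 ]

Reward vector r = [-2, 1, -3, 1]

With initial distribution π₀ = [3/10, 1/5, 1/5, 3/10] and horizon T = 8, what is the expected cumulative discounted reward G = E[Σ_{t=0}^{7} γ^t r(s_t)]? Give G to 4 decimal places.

t=0: π = [0.3000, 0.2000, 0.2000, 0.3000], E[r] = -0.7000, γ^t·E[r] = -0.700000, running G = -0.700000
t=1: π = [0.1700, 0.3600, 0.2900, 0.1800], E[r] = -0.6700, γ^t·E[r] = -0.469000, running G = -1.169000
t=2: π = [0.1760, 0.3270, 0.3260, 0.1710], E[r] = -0.8320, γ^t·E[r] = -0.407680, running G = -1.576680
t=3: π = [0.1823, 0.3351, 0.3152, 0.1674], E[r] = -0.8077, γ^t·E[r] = -0.277041, running G = -1.853721
t=4: π = [0.1798, 0.3345, 0.3173, 0.1685], E[r] = -0.8084, γ^t·E[r] = -0.194102, running G = -2.047823
t=5: π = [0.1803, 0.3342, 0.3172, 0.1683], E[r] = -0.8097, γ^t·E[r] = -0.136080, running G = -2.183903
t=6: π = [0.1803, 0.3344, 0.3171, 0.1683], E[r] = -0.8092, γ^t·E[r] = -0.095200, running G = -2.279103
t=7: π = [0.1802, 0.3343, 0.3171, 0.1683], E[r] = -0.8093, γ^t·E[r] = -0.066648, running G = -2.345751

G = -2.3458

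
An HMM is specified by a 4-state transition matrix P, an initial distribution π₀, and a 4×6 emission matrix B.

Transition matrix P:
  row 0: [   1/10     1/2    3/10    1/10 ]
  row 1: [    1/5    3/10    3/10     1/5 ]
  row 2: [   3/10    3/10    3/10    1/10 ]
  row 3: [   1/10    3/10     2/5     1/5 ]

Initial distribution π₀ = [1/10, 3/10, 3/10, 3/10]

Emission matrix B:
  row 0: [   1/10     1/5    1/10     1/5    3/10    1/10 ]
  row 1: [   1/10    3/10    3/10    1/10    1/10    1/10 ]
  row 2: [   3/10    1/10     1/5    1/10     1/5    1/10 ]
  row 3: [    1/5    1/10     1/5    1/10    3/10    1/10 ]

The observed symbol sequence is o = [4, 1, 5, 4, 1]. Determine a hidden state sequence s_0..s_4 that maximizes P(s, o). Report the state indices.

path = [3, 1, 2, 0, 1]

t=0: δ = [3.000e-02, 3.000e-02, 6.000e-02, 9.000e-02]  (obs o_0=4)
t=1: δ = [3.600e-03, 8.100e-03, 3.600e-03, 1.800e-03]  ψ = [2, 3, 3, 3]  (obs o_1=1)
t=2: δ = [1.620e-04, 2.430e-04, 2.430e-04, 1.620e-04]  ψ = [1, 1, 1, 1]  (obs o_2=5)
t=3: δ = [2.187e-05, 8.100e-06, 1.458e-05, 1.458e-05]  ψ = [2, 0, 1, 1]  (obs o_3=4)
t=4: δ = [8.748e-07, 3.281e-06, 6.561e-07, 2.916e-07]  ψ = [2, 0, 0, 3]  (obs o_4=1)
backtrack: best end state = 1; path = [3, 1, 2, 0, 1]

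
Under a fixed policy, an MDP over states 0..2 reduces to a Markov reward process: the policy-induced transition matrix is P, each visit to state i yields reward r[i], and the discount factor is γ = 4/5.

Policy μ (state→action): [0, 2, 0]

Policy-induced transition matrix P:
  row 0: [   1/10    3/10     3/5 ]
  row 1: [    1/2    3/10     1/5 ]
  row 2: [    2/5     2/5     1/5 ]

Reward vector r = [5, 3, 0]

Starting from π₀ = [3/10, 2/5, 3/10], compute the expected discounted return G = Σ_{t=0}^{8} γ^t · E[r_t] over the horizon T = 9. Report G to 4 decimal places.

t=0: π = [0.3000, 0.4000, 0.3000], E[r] = 2.7000, γ^t·E[r] = 2.700000, running G = 2.700000
t=1: π = [0.3500, 0.3300, 0.3200], E[r] = 2.7400, γ^t·E[r] = 2.192000, running G = 4.892000
t=2: π = [0.3280, 0.3320, 0.3400], E[r] = 2.6360, γ^t·E[r] = 1.687040, running G = 6.579040
t=3: π = [0.3348, 0.3340, 0.3312], E[r] = 2.6760, γ^t·E[r] = 1.370112, running G = 7.949152
t=4: π = [0.3330, 0.3331, 0.3339], E[r] = 2.6642, γ^t·E[r] = 1.091240, running G = 9.040392
t=5: π = [0.3334, 0.3334, 0.3332], E[r] = 2.6673, γ^t·E[r] = 0.874020, running G = 9.914411
t=6: π = [0.3333, 0.3333, 0.3334], E[r] = 2.6665, γ^t·E[r] = 0.699011, running G = 10.613422
t=7: π = [0.3333, 0.3333, 0.3333], E[r] = 2.6667, γ^t·E[r] = 0.559248, running G = 11.172670
t=8: π = [0.3333, 0.3333, 0.3333], E[r] = 2.6667, γ^t·E[r] = 0.447391, running G = 11.620061

G = 11.6201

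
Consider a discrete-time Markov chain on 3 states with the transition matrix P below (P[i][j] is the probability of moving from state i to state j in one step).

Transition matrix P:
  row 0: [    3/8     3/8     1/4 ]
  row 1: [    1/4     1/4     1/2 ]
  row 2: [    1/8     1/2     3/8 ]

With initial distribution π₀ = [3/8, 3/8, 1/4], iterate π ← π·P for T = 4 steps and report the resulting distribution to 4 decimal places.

t=0: π = [0.3750, 0.3750, 0.2500]
t=1: π = [0.2656, 0.3594, 0.3750]
t=2: π = [0.2363, 0.3770, 0.3867]
t=3: π = [0.2312, 0.3762, 0.3926]
t=4: π = [0.2298, 0.3770, 0.3931]

π = [0.2298, 0.3770, 0.3931]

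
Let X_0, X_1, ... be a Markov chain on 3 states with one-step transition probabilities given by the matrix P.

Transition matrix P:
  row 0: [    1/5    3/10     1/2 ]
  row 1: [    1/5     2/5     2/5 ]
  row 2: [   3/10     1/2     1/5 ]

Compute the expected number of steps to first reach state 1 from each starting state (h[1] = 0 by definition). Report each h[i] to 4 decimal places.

First-step conditioning: h[1] = 0; for i ≠ 1, h[i] = 1 + Σ_k P[i][k]·h[k].
  h[0] = 1 + 1/5·h[0] + 1/2·h[2]
  h[2] = 1 + 3/10·h[0] + 1/5·h[2]
Solving the 2×2 linear system over states ≠ 1 gives exactly h = [130/49, 0, 110/49] (h[1] = 0 is the target).

h = [2.6531, 0.0000, 2.2449]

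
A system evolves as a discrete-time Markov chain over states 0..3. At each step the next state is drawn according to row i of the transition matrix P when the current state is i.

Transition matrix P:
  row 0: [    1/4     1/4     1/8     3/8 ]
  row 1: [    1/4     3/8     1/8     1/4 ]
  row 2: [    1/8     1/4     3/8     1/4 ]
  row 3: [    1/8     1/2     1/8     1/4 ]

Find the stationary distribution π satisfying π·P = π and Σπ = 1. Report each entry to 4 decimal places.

π = [0.1949, 0.3641, 0.1667, 0.2744]

Balance equations π_j = Σ_i π_i·P[i][j]:
  π_0 = 1/4·π_0 + 1/4·π_1 + 1/8·π_2 + 1/8·π_3
  π_1 = 1/4·π_0 + 3/8·π_1 + 1/4·π_2 + 1/2·π_3
  π_2 = 1/8·π_0 + 1/8·π_1 + 3/8·π_2 + 1/8·π_3
  normalize: π_0 + π_1 + π_2 + π_3 = 1
Solving the linear system gives exactly π = [38/195, 71/195, 1/6, 107/390].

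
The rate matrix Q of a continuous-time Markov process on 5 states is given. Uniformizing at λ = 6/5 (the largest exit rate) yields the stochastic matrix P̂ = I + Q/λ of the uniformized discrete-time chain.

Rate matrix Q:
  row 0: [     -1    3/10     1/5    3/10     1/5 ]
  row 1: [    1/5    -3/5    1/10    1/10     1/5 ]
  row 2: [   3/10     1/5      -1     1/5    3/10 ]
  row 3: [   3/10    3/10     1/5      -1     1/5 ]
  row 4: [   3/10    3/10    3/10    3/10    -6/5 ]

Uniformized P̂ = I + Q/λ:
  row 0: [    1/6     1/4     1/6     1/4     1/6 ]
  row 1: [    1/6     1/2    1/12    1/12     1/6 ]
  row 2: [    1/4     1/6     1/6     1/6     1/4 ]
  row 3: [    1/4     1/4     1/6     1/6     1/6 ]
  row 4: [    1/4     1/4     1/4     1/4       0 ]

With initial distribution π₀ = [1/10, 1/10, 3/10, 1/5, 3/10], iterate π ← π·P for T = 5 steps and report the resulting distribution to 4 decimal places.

t=0: π = [0.1000, 0.1000, 0.3000, 0.2000, 0.3000]
t=1: π = [0.2333, 0.2500, 0.1833, 0.1917, 0.1417]
t=2: π = [0.2097, 0.2972, 0.1576, 0.1771, 0.1583]
t=3: π = [0.2078, 0.3112, 0.1551, 0.1726, 0.1534]
t=4: π = [0.2068, 0.3149, 0.1535, 0.1708, 0.1540]
t=5: π = [0.2065, 0.3159, 0.1533, 0.1705, 0.1538]

π = [0.2065, 0.3159, 0.1533, 0.1705, 0.1538]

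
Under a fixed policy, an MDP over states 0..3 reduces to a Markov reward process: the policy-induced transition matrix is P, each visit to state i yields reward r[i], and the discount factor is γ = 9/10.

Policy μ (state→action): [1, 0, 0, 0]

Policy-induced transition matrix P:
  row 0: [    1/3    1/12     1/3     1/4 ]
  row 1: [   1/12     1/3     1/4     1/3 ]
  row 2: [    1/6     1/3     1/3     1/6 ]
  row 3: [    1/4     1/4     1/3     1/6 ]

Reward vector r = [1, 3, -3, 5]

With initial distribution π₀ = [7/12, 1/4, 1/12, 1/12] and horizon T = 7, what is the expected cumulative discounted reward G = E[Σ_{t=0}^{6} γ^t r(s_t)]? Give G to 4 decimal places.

G = 6.3921

t=0: π = [0.5833, 0.2500, 0.0833, 0.0833], E[r] = 1.5000, γ^t·E[r] = 1.500000, running G = 1.500000
t=1: π = [0.2500, 0.1806, 0.3125, 0.2569], E[r] = 1.1389, γ^t·E[r] = 1.025000, running G = 2.525000
t=2: π = [0.2147, 0.2494, 0.3183, 0.2176], E[r] = 1.0961, γ^t·E[r] = 0.887813, running G = 3.412813
t=3: π = [0.1998, 0.2615, 0.3125, 0.2261], E[r] = 1.1774, γ^t·E[r] = 0.858305, running G = 4.271117
t=4: π = [0.1970, 0.2645, 0.3115, 0.2269], E[r] = 1.1905, γ^t·E[r] = 0.781112, running G = 5.052229
t=5: π = [0.1964, 0.2652, 0.3113, 0.2272], E[r] = 1.1939, γ^t·E[r] = 0.704978, running G = 5.757207
t=6: π = [0.1962, 0.2653, 0.3112, 0.2272], E[r] = 1.1946, γ^t·E[r] = 0.634849, running G = 6.392056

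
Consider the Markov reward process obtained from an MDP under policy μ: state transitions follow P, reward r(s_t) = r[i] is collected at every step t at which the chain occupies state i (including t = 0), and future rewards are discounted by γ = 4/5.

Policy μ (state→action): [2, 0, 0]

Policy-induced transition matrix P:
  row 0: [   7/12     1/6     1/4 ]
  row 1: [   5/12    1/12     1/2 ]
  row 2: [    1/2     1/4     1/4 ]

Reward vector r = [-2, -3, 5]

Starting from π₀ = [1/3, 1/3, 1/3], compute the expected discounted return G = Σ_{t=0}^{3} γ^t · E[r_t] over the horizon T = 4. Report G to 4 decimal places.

G = -0.0119

t=0: π = [0.3333, 0.3333, 0.3333], E[r] = 0.0000, γ^t·E[r] = 0.000000, running G = 0.000000
t=1: π = [0.5000, 0.1667, 0.3333], E[r] = 0.1667, γ^t·E[r] = 0.133333, running G = 0.133333
t=2: π = [0.5278, 0.1806, 0.2917], E[r] = -0.1389, γ^t·E[r] = -0.088889, running G = 0.044444
t=3: π = [0.5289, 0.1759, 0.2951], E[r] = -0.1100, γ^t·E[r] = -0.056296, running G = -0.011852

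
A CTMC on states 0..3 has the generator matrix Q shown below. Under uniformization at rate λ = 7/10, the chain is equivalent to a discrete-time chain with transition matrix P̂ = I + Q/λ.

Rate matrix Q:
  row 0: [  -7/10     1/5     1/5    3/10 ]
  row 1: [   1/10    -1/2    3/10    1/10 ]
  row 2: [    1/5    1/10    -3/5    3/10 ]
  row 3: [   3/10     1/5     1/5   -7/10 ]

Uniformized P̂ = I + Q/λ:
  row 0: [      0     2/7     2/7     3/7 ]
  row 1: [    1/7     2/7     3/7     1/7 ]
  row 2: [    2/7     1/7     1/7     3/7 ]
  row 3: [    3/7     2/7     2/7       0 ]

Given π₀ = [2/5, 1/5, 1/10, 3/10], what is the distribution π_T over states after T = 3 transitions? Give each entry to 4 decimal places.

t=0: π = [0.4000, 0.2000, 0.1000, 0.3000]
t=1: π = [0.1857, 0.2714, 0.3000, 0.2429]
t=2: π = [0.2286, 0.2429, 0.2816, 0.2469]
t=3: π = [0.2210, 0.2455, 0.2802, 0.2534]

π = [0.2210, 0.2455, 0.2802, 0.2534]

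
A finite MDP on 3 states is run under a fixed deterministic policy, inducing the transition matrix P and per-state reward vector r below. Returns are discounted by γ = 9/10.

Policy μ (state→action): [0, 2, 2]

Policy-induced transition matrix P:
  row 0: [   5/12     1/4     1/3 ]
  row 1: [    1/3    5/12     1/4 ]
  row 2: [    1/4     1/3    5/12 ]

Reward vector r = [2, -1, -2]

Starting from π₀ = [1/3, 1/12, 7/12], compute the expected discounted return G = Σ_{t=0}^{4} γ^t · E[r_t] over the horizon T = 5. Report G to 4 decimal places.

G = -1.7281

t=0: π = [0.3333, 0.0833, 0.5833], E[r] = -0.5833, γ^t·E[r] = -0.583333, running G = -0.583333
t=1: π = [0.3125, 0.3125, 0.3750], E[r] = -0.4375, γ^t·E[r] = -0.393750, running G = -0.977083
t=2: π = [0.3281, 0.3333, 0.3385], E[r] = -0.3542, γ^t·E[r] = -0.286875, running G = -1.263958
t=3: π = [0.3325, 0.3338, 0.3338], E[r] = -0.3364, γ^t·E[r] = -0.245215, running G = -1.509173
t=4: π = [0.3332, 0.3334, 0.3333], E[r] = -0.3337, γ^t·E[r] = -0.218914, running G = -1.728087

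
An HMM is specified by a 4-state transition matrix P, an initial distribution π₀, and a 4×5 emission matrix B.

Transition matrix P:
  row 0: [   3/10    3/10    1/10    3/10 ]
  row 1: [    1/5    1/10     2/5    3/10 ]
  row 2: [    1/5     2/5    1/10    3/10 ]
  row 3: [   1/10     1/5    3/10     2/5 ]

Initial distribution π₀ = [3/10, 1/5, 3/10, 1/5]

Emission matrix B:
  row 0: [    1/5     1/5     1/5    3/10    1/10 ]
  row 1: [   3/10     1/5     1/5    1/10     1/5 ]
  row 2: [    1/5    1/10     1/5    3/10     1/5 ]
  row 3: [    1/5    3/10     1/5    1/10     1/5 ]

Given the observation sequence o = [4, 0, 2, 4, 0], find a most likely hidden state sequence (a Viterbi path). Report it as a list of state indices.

path = [2, 1, 2, 1, 2]

t=0: δ = [3.000e-02, 4.000e-02, 6.000e-02, 4.000e-02]  (obs o_0=4)
t=1: δ = [2.400e-03, 7.200e-03, 3.200e-03, 3.600e-03]  ψ = [2, 2, 1, 2]  (obs o_1=0)
t=2: δ = [2.880e-04, 2.560e-04, 5.760e-04, 4.320e-04]  ψ = [1, 2, 1, 1]  (obs o_2=2)
t=3: δ = [1.152e-05, 4.608e-05, 2.592e-05, 3.456e-05]  ψ = [2, 2, 3, 2]  (obs o_3=4)
t=4: δ = [1.843e-06, 3.110e-06, 3.686e-06, 2.765e-06]  ψ = [1, 2, 1, 1]  (obs o_4=0)
backtrack: best end state = 2; path = [2, 1, 2, 1, 2]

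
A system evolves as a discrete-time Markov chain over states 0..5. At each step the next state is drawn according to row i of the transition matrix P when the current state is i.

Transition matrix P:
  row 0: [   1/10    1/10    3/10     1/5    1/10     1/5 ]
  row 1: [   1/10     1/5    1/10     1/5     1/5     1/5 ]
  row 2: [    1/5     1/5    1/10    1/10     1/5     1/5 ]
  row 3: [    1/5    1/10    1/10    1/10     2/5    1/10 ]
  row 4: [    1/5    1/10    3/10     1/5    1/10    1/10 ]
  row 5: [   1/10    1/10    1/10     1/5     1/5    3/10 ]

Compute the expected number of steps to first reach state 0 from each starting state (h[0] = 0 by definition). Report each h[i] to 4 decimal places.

h = [0.0000, 6.5622, 5.9784, 5.8378, 5.8595, 6.5622]

First-step conditioning: h[0] = 0; for i ≠ 0, h[i] = 1 + Σ_k P[i][k]·h[k].
  h[1] = 1 + 1/5·h[1] + 1/10·h[2] + 1/5·h[3] + 1/5·h[4] + 1/5·h[5]
  h[2] = 1 + 1/5·h[1] + 1/10·h[2] + 1/10·h[3] + 1/5·h[4] + 1/5·h[5]
  h[3] = 1 + 1/10·h[1] + 1/10·h[2] + 1/10·h[3] + 2/5·h[4] + 1/10·h[5]
  h[4] = 1 + 1/10·h[1] + 3/10·h[2] + 1/5·h[3] + 1/10·h[4] + 1/10·h[5]
  h[5] = 1 + 1/10·h[1] + 1/10·h[2] + 1/5·h[3] + 1/5·h[4] + 3/10·h[5]
Solving the 5×5 linear system over states ≠ 0 gives exactly h = [0, 1214/185, 1106/185, 216/37, 1084/185, 1214/185] (h[0] = 0 is the target).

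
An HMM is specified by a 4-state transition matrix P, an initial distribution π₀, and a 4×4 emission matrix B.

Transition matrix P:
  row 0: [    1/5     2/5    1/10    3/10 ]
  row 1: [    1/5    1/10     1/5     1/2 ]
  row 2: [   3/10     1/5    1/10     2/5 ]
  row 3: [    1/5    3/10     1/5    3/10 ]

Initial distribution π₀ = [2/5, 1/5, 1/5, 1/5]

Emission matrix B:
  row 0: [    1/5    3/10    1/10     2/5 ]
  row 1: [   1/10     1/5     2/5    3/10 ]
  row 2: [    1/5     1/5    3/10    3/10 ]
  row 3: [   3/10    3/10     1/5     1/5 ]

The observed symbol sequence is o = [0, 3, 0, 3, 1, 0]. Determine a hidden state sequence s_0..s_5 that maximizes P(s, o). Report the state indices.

path = [0, 1, 3, 1, 3, 3]

t=0: δ = [8.000e-02, 2.000e-02, 4.000e-02, 6.000e-02]  (obs o_0=0)
t=1: δ = [6.400e-03, 9.600e-03, 3.600e-03, 4.800e-03]  ψ = [0, 0, 3, 0]  (obs o_1=3)
t=2: δ = [3.840e-04, 2.560e-04, 3.840e-04, 1.440e-03]  ψ = [1, 0, 1, 1]  (obs o_2=0)
t=3: δ = [1.152e-04, 1.296e-04, 8.640e-05, 8.640e-05]  ψ = [3, 3, 3, 3]  (obs o_3=3)
t=4: δ = [7.776e-06, 9.216e-06, 5.184e-06, 1.944e-05]  ψ = [1, 0, 1, 1]  (obs o_4=1)
t=5: δ = [7.776e-07, 5.832e-07, 7.776e-07, 1.750e-06]  ψ = [3, 3, 3, 3]  (obs o_5=0)
backtrack: best end state = 3; path = [0, 1, 3, 1, 3, 3]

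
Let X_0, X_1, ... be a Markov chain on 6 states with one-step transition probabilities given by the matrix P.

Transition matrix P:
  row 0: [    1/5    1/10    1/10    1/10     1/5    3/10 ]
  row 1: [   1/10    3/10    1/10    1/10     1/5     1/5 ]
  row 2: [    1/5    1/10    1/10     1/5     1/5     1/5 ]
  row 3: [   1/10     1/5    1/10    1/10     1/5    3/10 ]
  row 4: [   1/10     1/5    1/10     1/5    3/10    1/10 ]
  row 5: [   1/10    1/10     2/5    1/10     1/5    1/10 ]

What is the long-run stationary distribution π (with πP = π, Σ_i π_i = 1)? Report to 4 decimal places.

Balance equations π_j = Σ_i π_i·P[i][j]:
  π_0 = 1/5·π_0 + 1/10·π_1 + 1/5·π_2 + 1/10·π_3 + 1/10·π_4 + 1/10·π_5
  π_1 = 1/10·π_0 + 3/10·π_1 + 1/10·π_2 + 1/5·π_3 + 1/5·π_4 + 1/10·π_5
  π_2 = 1/10·π_0 + 1/10·π_1 + 1/10·π_2 + 1/10·π_3 + 1/10·π_4 + 2/5·π_5
  π_3 = 1/10·π_0 + 1/10·π_1 + 1/5·π_2 + 1/10·π_3 + 1/5·π_4 + 1/10·π_5
  π_4 = 1/5·π_0 + 1/5·π_1 + 1/5·π_2 + 1/5·π_3 + 3/10·π_4 + 1/5·π_5
  normalize: π_0 + π_1 + π_2 + π_3 + π_4 + π_5 = 1
Solving the linear system gives exactly π = [1264/9843, 5020/29529, 511/3281, 4069/29529, 2/9, 1829/9843].

π = [0.1284, 0.1700, 0.1557, 0.1378, 0.2222, 0.1858]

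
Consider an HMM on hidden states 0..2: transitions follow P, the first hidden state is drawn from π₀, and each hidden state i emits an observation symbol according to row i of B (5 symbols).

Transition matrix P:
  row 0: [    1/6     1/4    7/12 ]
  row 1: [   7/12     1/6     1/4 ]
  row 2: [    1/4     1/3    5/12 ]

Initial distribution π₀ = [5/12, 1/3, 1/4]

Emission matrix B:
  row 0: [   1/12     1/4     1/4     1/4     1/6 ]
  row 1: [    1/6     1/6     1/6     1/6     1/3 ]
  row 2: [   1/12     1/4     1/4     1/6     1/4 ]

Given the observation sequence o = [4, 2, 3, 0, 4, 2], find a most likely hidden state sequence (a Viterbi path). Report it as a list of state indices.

path = [1, 0, 2, 1, 0, 2]

t=0: δ = [6.944e-02, 1.111e-01, 6.250e-02]  (obs o_0=4)
t=1: δ = [1.620e-02, 3.472e-03, 1.013e-02]  ψ = [1, 2, 0]  (obs o_1=2)
t=2: δ = [6.752e-04, 6.752e-04, 1.575e-03]  ψ = [0, 0, 0]  (obs o_2=3)
t=3: δ = [3.282e-05, 8.752e-05, 5.470e-05]  ψ = [1, 2, 2]  (obs o_3=0)
t=4: δ = [8.509e-06, 6.078e-06, 5.698e-06]  ψ = [1, 2, 2]  (obs o_4=4)
t=5: δ = [8.863e-07, 3.545e-07, 1.241e-06]  ψ = [1, 0, 0]  (obs o_5=2)
backtrack: best end state = 2; path = [1, 0, 2, 1, 0, 2]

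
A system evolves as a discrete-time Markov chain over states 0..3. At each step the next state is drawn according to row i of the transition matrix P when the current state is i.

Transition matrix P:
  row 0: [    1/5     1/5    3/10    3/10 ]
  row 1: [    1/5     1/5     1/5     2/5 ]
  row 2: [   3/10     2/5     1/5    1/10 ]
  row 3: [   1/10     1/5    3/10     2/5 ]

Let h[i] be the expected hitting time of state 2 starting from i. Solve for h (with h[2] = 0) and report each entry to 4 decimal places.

h = [3.5714, 3.9286, 0.0000, 3.5714]

First-step conditioning: h[2] = 0; for i ≠ 2, h[i] = 1 + Σ_k P[i][k]·h[k].
  h[0] = 1 + 1/5·h[0] + 1/5·h[1] + 3/10·h[3]
  h[1] = 1 + 1/5·h[0] + 1/5·h[1] + 2/5·h[3]
  h[3] = 1 + 1/10·h[0] + 1/5·h[1] + 2/5·h[3]
Solving the 3×3 linear system over states ≠ 2 gives exactly h = [25/7, 55/14, 0, 25/7] (h[2] = 0 is the target).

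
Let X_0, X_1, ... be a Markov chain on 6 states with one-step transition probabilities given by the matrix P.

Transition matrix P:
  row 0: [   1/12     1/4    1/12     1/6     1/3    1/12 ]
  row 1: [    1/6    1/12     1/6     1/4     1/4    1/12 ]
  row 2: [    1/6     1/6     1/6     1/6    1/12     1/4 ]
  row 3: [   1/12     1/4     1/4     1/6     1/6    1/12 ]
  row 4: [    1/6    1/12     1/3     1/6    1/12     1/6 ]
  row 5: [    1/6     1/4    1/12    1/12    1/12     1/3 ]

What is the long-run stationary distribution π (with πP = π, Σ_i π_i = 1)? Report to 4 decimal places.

π = [0.1410, 0.1781, 0.1818, 0.1674, 0.1622, 0.1695]

Balance equations π_j = Σ_i π_i·P[i][j]:
  π_0 = 1/12·π_0 + 1/6·π_1 + 1/6·π_2 + 1/12·π_3 + 1/6·π_4 + 1/6·π_5
  π_1 = 1/4·π_0 + 1/12·π_1 + 1/6·π_2 + 1/4·π_3 + 1/12·π_4 + 1/4·π_5
  π_2 = 1/12·π_0 + 1/6·π_1 + 1/6·π_2 + 1/4·π_3 + 1/3·π_4 + 1/12·π_5
  π_3 = 1/6·π_0 + 1/4·π_1 + 1/6·π_2 + 1/6·π_3 + 1/6·π_4 + 1/12·π_5
  π_4 = 1/3·π_0 + 1/4·π_1 + 1/12·π_2 + 1/6·π_3 + 1/12·π_4 + 1/12·π_5
  normalize: π_0 + π_1 + π_2 + π_3 + π_4 + π_5 = 1
Solving the linear system gives exactly π = [38033/269794, 24029/134897, 3503/19271, 45159/269794, 3126/19271, 3267/19271].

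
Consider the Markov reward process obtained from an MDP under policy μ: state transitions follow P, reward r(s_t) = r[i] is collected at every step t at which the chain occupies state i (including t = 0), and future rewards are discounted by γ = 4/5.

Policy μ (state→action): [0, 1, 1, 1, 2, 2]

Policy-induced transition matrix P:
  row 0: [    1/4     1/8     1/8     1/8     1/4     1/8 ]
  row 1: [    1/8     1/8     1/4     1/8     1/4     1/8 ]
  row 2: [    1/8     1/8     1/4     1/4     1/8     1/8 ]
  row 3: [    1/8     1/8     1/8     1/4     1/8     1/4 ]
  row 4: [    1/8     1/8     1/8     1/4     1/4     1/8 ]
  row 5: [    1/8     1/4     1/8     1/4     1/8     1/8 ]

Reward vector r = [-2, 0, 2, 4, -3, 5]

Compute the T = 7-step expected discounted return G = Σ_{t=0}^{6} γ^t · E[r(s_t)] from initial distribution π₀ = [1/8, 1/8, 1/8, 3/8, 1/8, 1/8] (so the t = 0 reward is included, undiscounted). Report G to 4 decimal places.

t=0: π = [0.1250, 0.1250, 0.1250, 0.3750, 0.1250, 0.1250], E[r] = 1.7500, γ^t·E[r] = 1.750000, running G = 1.750000
t=1: π = [0.1406, 0.1406, 0.1563, 0.2188, 0.1719, 0.1719], E[r] = 1.2500, γ^t·E[r] = 1.000000, running G = 2.750000
t=2: π = [0.1426, 0.1465, 0.1621, 0.2148, 0.1816, 0.1523], E[r] = 1.1152, γ^t·E[r] = 0.713750, running G = 3.463750
t=3: π = [0.1428, 0.1440, 0.1636, 0.2139, 0.1838, 0.1519], E[r] = 1.1047, γ^t·E[r] = 0.565625, running G = 4.029375
t=4: π = [0.1429, 0.1440, 0.1635, 0.2141, 0.1838, 0.1517], E[r] = 1.1049, γ^t·E[r] = 0.452575, running G = 4.481950
t=5: π = [0.1429, 0.1440, 0.1634, 0.2141, 0.1838, 0.1518], E[r] = 1.1051, γ^t·E[r] = 0.362108, running G = 4.844058
t=6: π = [0.1429, 0.1440, 0.1634, 0.2141, 0.1838, 0.1518], E[r] = 1.1051, γ^t·E[r] = 0.289687, running G = 5.133744

G = 5.1337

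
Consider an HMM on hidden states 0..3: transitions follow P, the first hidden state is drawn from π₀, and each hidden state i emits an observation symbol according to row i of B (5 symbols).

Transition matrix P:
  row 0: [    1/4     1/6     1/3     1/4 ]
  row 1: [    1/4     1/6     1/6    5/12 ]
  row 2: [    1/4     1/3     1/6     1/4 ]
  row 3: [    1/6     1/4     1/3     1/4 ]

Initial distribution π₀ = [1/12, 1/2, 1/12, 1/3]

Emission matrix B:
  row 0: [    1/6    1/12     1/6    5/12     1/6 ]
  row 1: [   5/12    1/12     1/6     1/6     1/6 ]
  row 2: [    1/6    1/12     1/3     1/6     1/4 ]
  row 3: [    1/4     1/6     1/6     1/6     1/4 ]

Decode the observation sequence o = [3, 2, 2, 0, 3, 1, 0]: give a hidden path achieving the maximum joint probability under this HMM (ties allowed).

path = [1, 3, 2, 1, 0, 3, 1]

t=0: δ = [3.472e-02, 8.333e-02, 1.389e-02, 5.556e-02]  (obs o_0=3)
t=1: δ = [3.472e-03, 2.315e-03, 6.173e-03, 5.787e-03]  ψ = [1, 1, 3, 1]  (obs o_1=2)
t=2: δ = [2.572e-04, 3.429e-04, 6.430e-04, 2.572e-04]  ψ = [2, 2, 3, 2]  (obs o_2=2)
t=3: δ = [2.679e-05, 8.931e-05, 1.786e-05, 4.019e-05]  ψ = [2, 2, 2, 2]  (obs o_3=0)
t=4: δ = [9.303e-06, 2.481e-06, 2.481e-06, 6.202e-06]  ψ = [1, 1, 1, 1]  (obs o_4=3)
t=5: δ = [1.938e-07, 1.292e-07, 2.584e-07, 3.876e-07]  ψ = [0, 0, 0, 0]  (obs o_5=1)
t=6: δ = [1.077e-08, 4.038e-08, 2.153e-08, 2.423e-08]  ψ = [2, 3, 3, 3]  (obs o_6=0)
backtrack: best end state = 1; path = [1, 3, 2, 1, 0, 3, 1]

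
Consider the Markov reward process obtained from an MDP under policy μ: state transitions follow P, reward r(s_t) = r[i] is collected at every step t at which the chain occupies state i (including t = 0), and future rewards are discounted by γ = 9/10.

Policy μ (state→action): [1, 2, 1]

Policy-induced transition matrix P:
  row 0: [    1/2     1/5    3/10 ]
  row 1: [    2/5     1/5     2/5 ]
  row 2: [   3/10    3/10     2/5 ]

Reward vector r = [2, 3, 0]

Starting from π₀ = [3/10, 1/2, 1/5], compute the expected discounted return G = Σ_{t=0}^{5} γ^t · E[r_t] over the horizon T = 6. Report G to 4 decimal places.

t=0: π = [0.3000, 0.5000, 0.2000], E[r] = 2.1000, γ^t·E[r] = 2.100000, running G = 2.100000
t=1: π = [0.4100, 0.2200, 0.3700], E[r] = 1.4800, γ^t·E[r] = 1.332000, running G = 3.432000
t=2: π = [0.4040, 0.2370, 0.3590], E[r] = 1.5190, γ^t·E[r] = 1.230390, running G = 4.662390
t=3: π = [0.4045, 0.2359, 0.3596], E[r] = 1.5167, γ^t·E[r] = 1.105674, running G = 5.768064
t=4: π = [0.4045, 0.2360, 0.3596], E[r] = 1.5169, γ^t·E[r] = 0.995212, running G = 6.763276
t=5: π = [0.4045, 0.2360, 0.3596], E[r] = 1.5169, γ^t·E[r] = 0.895687, running G = 7.658963

G = 7.6590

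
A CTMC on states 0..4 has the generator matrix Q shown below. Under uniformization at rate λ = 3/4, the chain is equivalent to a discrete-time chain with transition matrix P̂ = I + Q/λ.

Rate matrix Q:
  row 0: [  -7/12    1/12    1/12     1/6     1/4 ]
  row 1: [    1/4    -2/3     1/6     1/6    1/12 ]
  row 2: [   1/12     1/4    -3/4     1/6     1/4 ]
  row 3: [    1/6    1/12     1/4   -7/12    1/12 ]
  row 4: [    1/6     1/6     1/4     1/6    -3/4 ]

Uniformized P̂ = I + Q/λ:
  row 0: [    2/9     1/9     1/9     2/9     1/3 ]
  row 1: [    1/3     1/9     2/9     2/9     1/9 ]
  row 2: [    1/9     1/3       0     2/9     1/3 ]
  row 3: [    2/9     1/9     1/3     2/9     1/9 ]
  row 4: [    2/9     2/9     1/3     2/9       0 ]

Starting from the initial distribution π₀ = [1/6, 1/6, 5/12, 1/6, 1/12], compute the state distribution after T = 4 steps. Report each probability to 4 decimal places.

t=0: π = [0.1667, 0.1667, 0.4167, 0.1667, 0.0833]
t=1: π = [0.1944, 0.2130, 0.1389, 0.2222, 0.2315]
t=2: π = [0.2305, 0.1677, 0.2202, 0.2222, 0.1595]
t=3: π = [0.2164, 0.1778, 0.1901, 0.2222, 0.1935]
t=4: π = [0.2209, 0.1749, 0.2021, 0.2222, 0.1799]

π = [0.2209, 0.1749, 0.2021, 0.2222, 0.1799]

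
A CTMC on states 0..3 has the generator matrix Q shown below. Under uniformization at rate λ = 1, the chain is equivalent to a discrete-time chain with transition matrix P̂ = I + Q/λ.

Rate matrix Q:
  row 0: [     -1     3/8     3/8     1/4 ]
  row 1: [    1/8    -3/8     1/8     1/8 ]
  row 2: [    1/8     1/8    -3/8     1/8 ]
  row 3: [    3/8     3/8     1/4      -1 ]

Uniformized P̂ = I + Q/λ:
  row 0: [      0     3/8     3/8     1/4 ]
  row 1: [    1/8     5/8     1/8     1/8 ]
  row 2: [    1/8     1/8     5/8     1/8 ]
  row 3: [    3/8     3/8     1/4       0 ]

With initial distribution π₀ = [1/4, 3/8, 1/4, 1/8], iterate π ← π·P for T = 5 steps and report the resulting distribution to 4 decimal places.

π = [0.1391, 0.3845, 0.3498, 0.1267]

t=0: π = [0.2500, 0.3750, 0.2500, 0.1250]
t=1: π = [0.1250, 0.4063, 0.3281, 0.1406]
t=2: π = [0.1445, 0.3945, 0.3379, 0.1230]
t=3: π = [0.1377, 0.3892, 0.3455, 0.1277]
t=4: π = [0.1397, 0.3859, 0.3481, 0.1263]
t=5: π = [0.1391, 0.3845, 0.3498, 0.1267]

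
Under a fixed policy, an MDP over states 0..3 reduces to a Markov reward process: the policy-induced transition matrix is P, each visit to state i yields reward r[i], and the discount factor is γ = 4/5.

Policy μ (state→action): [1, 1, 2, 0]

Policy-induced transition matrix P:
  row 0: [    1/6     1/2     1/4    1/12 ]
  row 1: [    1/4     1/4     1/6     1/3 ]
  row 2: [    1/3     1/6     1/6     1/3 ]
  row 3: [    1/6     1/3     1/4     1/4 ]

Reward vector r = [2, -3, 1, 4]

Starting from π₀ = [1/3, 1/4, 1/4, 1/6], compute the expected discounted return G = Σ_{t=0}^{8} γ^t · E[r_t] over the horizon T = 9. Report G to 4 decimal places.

G = 3.2393

t=0: π = [0.3333, 0.2500, 0.2500, 0.1667], E[r] = 0.8333, γ^t·E[r] = 0.833333, running G = 0.833333
t=1: π = [0.2292, 0.3264, 0.2083, 0.2361], E[r] = 0.6319, γ^t·E[r] = 0.505556, running G = 1.338889
t=2: π = [0.2286, 0.3096, 0.2054, 0.2564], E[r] = 0.7593, γ^t·E[r] = 0.485926, running G = 1.824815
t=3: π = [0.2267, 0.3114, 0.2071, 0.2548], E[r] = 0.7456, γ^t·E[r] = 0.381753, running G = 2.206568
t=4: π = [0.2271, 0.3107, 0.2068, 0.2554], E[r] = 0.7508, γ^t·E[r] = 0.307516, running G = 2.514084
t=5: π = [0.2270, 0.3108, 0.2069, 0.2553], E[r] = 0.7495, γ^t·E[r] = 0.245590, running G = 2.759674
t=6: π = [0.2270, 0.3108, 0.2069, 0.2553], E[r] = 0.7498, γ^t·E[r] = 0.196560, running G = 2.956234
t=7: π = [0.2270, 0.3108, 0.2069, 0.2553], E[r] = 0.7497, γ^t·E[r] = 0.157230, running G = 3.113464
t=8: π = [0.2270, 0.3108, 0.2069, 0.2553], E[r] = 0.7498, γ^t·E[r] = 0.125788, running G = 3.239251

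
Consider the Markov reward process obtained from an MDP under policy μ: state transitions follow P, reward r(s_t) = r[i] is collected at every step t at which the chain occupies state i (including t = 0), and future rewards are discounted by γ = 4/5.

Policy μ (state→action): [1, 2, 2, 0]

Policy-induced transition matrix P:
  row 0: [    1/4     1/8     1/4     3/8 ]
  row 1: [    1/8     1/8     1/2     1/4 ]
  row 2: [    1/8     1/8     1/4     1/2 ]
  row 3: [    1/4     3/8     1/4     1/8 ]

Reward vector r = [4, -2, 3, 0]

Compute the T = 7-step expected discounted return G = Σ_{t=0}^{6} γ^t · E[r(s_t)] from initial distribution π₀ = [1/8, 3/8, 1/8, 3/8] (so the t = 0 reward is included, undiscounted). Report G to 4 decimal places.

G = 3.8812

t=0: π = [0.1250, 0.3750, 0.1250, 0.3750], E[r] = 0.1250, γ^t·E[r] = 0.125000, running G = 0.125000
t=1: π = [0.1875, 0.2188, 0.3438, 0.2500], E[r] = 1.3438, γ^t·E[r] = 1.075000, running G = 1.200000
t=2: π = [0.1797, 0.1875, 0.3047, 0.3281], E[r] = 1.2578, γ^t·E[r] = 0.805000, running G = 2.005000
t=3: π = [0.1885, 0.2070, 0.2969, 0.3076], E[r] = 1.2305, γ^t·E[r] = 0.630000, running G = 2.635000
t=4: π = [0.1870, 0.2019, 0.3018, 0.3093], E[r] = 1.2495, γ^t·E[r] = 0.511800, running G = 3.146800
t=5: π = [0.1870, 0.2023, 0.3005, 0.3102], E[r] = 1.2449, γ^t·E[r] = 0.407940, running G = 3.554740
t=6: π = [0.1871, 0.2025, 0.3006, 0.3097], E[r] = 1.2453, γ^t·E[r] = 0.326440, running G = 3.881180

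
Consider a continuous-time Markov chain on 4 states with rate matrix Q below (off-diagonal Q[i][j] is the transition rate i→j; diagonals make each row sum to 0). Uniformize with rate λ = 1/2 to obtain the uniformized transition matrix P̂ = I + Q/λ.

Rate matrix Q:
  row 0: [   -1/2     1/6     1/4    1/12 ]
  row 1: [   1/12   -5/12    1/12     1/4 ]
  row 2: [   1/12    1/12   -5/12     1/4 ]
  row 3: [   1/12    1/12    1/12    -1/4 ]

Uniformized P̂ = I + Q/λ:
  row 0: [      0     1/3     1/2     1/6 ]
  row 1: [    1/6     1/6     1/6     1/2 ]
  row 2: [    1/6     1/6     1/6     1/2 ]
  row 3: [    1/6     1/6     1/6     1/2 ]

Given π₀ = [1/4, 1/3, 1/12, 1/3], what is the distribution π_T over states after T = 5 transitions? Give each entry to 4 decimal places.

π = [0.1428, 0.1905, 0.2143, 0.4524]

t=0: π = [0.2500, 0.3333, 0.0833, 0.3333]
t=1: π = [0.1250, 0.2083, 0.2500, 0.4167]
t=2: π = [0.1458, 0.1875, 0.2083, 0.4583]
t=3: π = [0.1424, 0.1910, 0.2153, 0.4514]
t=4: π = [0.1429, 0.1904, 0.2141, 0.4525]
t=5: π = [0.1428, 0.1905, 0.2143, 0.4524]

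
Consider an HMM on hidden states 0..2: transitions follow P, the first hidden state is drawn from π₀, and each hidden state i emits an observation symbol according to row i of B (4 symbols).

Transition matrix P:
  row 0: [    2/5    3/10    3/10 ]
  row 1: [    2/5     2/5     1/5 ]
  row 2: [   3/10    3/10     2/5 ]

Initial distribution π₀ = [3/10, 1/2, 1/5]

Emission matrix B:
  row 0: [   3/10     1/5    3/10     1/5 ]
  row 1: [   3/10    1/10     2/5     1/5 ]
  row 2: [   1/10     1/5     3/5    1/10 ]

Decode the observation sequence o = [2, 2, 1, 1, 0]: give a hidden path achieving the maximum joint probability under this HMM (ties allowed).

path = [1, 1, 0, 0, 0]

t=0: δ = [9.000e-02, 2.000e-01, 1.200e-01]  (obs o_0=2)
t=1: δ = [2.400e-02, 3.200e-02, 2.880e-02]  ψ = [1, 1, 2]  (obs o_1=2)
t=2: δ = [2.560e-03, 1.280e-03, 2.304e-03]  ψ = [1, 1, 2]  (obs o_2=1)
t=3: δ = [2.048e-04, 7.680e-05, 1.843e-04]  ψ = [0, 0, 2]  (obs o_3=1)
t=4: δ = [2.458e-05, 1.843e-05, 7.373e-06]  ψ = [0, 0, 2]  (obs o_4=0)
backtrack: best end state = 0; path = [1, 1, 0, 0, 0]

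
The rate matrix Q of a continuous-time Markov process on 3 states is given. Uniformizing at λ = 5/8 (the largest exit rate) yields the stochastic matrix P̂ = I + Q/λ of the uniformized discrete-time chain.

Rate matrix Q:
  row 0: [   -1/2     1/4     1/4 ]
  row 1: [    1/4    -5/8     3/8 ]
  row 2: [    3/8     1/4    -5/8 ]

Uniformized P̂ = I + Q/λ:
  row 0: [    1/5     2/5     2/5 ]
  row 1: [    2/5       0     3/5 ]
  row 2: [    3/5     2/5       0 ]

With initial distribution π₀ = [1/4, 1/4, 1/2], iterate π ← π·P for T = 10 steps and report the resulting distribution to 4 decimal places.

t=0: π = [0.2500, 0.2500, 0.5000]
t=1: π = [0.4500, 0.3000, 0.2500]
t=2: π = [0.3600, 0.2800, 0.3600]
t=3: π = [0.4000, 0.2880, 0.3120]
t=4: π = [0.3824, 0.2848, 0.3328]
t=5: π = [0.3901, 0.2861, 0.3238]
t=6: π = [0.3868, 0.2856, 0.3277]
t=7: π = [0.3882, 0.2858, 0.3260]
t=8: π = [0.3876, 0.2857, 0.3267]
t=9: π = [0.3878, 0.2857, 0.3264]
t=10: π = [0.3877, 0.2857, 0.3266]

π = [0.3877, 0.2857, 0.3266]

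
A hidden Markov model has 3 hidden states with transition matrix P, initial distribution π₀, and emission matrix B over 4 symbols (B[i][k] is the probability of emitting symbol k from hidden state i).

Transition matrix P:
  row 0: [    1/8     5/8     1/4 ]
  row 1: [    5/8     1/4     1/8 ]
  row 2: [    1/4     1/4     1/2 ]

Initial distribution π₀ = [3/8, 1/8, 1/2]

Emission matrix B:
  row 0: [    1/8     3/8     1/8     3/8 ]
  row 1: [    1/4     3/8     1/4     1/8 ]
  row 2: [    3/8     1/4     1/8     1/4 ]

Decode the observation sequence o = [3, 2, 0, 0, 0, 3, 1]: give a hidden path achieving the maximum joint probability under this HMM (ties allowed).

t=0: δ = [1.406e-01, 1.562e-02, 1.250e-01]  (obs o_0=3)
t=1: δ = [3.906e-03, 2.197e-02, 7.812e-03]  ψ = [2, 0, 2]  (obs o_1=2)
t=2: δ = [1.717e-03, 1.373e-03, 1.465e-03]  ψ = [1, 1, 2]  (obs o_2=0)
t=3: δ = [1.073e-04, 2.682e-04, 2.747e-04]  ψ = [1, 0, 2]  (obs o_3=0)
t=4: δ = [2.095e-05, 1.717e-05, 5.150e-05]  ψ = [1, 2, 2]  (obs o_4=0)
t=5: δ = [4.828e-06, 1.637e-06, 6.437e-06]  ψ = [2, 0, 2]  (obs o_5=3)
t=6: δ = [6.035e-07, 1.132e-06, 8.047e-07]  ψ = [2, 0, 2]  (obs o_6=1)
backtrack: best end state = 1; path = [2, 2, 2, 2, 2, 0, 1]

path = [2, 2, 2, 2, 2, 0, 1]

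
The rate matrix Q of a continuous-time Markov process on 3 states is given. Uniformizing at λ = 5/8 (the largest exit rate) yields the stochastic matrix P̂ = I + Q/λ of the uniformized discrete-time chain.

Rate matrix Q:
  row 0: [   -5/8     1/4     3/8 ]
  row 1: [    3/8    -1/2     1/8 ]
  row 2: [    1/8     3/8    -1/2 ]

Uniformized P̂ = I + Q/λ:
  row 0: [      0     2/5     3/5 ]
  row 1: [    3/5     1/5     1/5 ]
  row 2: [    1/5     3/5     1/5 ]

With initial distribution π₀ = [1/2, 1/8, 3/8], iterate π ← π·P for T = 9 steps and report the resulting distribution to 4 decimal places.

t=0: π = [0.5000, 0.1250, 0.3750]
t=1: π = [0.1500, 0.4500, 0.4000]
t=2: π = [0.3500, 0.3900, 0.2600]
t=3: π = [0.2860, 0.3740, 0.3400]
t=4: π = [0.2924, 0.3932, 0.3144]
t=5: π = [0.2988, 0.3842, 0.3170]
t=6: π = [0.2939, 0.3865, 0.3195]
t=7: π = [0.2958, 0.3866, 0.3176]
t=8: π = [0.2955, 0.3862, 0.3183]
t=9: π = [0.2954, 0.3864, 0.3182]

π = [0.2954, 0.3864, 0.3182]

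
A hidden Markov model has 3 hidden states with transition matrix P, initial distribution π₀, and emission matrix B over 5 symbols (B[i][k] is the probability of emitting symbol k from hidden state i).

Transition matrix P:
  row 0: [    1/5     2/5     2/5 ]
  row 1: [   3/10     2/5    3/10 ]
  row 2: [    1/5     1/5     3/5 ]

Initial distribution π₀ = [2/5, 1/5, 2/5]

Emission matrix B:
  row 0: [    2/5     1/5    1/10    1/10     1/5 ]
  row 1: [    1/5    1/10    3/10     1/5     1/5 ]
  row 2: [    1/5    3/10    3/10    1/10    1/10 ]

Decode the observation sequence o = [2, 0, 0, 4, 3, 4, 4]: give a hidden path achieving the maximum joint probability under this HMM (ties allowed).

t=0: δ = [4.000e-02, 6.000e-02, 1.200e-01]  (obs o_0=2)
t=1: δ = [9.600e-03, 4.800e-03, 1.440e-02]  ψ = [2, 1, 2]  (obs o_1=0)
t=2: δ = [1.152e-03, 7.680e-04, 1.728e-03]  ψ = [2, 0, 2]  (obs o_2=0)
t=3: δ = [6.912e-05, 9.216e-05, 1.037e-04]  ψ = [2, 0, 2]  (obs o_3=4)
t=4: δ = [2.765e-06, 7.373e-06, 6.221e-06]  ψ = [1, 1, 2]  (obs o_4=3)
t=5: δ = [4.424e-07, 5.898e-07, 3.732e-07]  ψ = [1, 1, 2]  (obs o_5=4)
t=6: δ = [3.539e-08, 4.719e-08, 2.239e-08]  ψ = [1, 1, 2]  (obs o_6=4)
backtrack: best end state = 1; path = [2, 2, 0, 1, 1, 1, 1]

path = [2, 2, 0, 1, 1, 1, 1]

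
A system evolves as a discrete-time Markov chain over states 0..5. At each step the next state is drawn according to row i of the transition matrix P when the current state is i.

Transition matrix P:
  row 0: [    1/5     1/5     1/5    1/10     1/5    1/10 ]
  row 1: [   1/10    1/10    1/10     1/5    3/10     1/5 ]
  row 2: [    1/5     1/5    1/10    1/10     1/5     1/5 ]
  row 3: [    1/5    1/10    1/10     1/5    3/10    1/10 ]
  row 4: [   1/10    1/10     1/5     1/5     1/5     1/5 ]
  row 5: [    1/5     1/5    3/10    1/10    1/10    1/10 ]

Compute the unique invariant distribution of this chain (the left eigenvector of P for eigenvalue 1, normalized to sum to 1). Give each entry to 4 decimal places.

Balance equations π_j = Σ_i π_i·P[i][j]:
  π_0 = 1/5·π_0 + 1/10·π_1 + 1/5·π_2 + 1/5·π_3 + 1/10·π_4 + 1/5·π_5
  π_1 = 1/5·π_0 + 1/10·π_1 + 1/5·π_2 + 1/10·π_3 + 1/10·π_4 + 1/5·π_5
  π_2 = 1/5·π_0 + 1/10·π_1 + 1/10·π_2 + 1/10·π_3 + 1/5·π_4 + 3/10·π_5
  π_3 = 1/10·π_0 + 1/5·π_1 + 1/10·π_2 + 1/5·π_3 + 1/5·π_4 + 1/10·π_5
  π_4 = 1/5·π_0 + 3/10·π_1 + 1/5·π_2 + 3/10·π_3 + 1/5·π_4 + 1/10·π_5
  normalize: π_0 + π_1 + π_2 + π_3 + π_4 + π_5 = 1
Solving the linear system gives exactly π = [1059/6470, 961/6470, 109/647, 98/647, 1389/6470, 991/6470].

π = [0.1637, 0.1485, 0.1685, 0.1515, 0.2147, 0.1532]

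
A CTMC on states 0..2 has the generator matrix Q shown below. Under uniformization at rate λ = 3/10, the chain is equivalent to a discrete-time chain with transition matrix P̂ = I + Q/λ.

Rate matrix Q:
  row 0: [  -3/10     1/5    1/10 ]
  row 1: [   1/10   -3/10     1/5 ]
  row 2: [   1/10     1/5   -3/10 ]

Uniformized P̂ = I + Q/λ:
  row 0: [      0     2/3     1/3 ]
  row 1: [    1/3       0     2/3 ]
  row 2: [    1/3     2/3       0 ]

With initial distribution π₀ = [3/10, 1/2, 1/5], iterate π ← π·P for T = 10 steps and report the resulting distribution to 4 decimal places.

t=0: π = [0.3000, 0.5000, 0.2000]
t=1: π = [0.2333, 0.3333, 0.4333]
t=2: π = [0.2556, 0.4444, 0.3000]
t=3: π = [0.2481, 0.3704, 0.3815]
t=4: π = [0.2506, 0.4198, 0.3296]
t=5: π = [0.2498, 0.3868, 0.3634]
t=6: π = [0.2501, 0.4088, 0.3412]
t=7: π = [0.2500, 0.3941, 0.3559]
t=8: π = [0.2500, 0.4039, 0.3461]
t=9: π = [0.2500, 0.3974, 0.3526]
t=10: π = [0.2500, 0.4017, 0.3483]

π = [0.2500, 0.4017, 0.3483]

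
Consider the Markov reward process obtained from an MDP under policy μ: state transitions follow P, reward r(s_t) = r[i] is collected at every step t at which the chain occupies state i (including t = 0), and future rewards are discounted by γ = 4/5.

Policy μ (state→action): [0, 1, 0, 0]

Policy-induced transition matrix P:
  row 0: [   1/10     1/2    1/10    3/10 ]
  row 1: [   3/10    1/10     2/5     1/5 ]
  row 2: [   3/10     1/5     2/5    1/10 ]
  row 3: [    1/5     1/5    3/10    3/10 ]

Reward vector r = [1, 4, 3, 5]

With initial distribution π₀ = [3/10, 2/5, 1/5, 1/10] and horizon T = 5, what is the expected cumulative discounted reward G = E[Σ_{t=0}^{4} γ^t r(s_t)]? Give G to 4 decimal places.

t=0: π = [0.3000, 0.4000, 0.2000, 0.1000], E[r] = 3.0000, γ^t·E[r] = 3.000000, running G = 3.000000
t=1: π = [0.2300, 0.2500, 0.3000, 0.2200], E[r] = 3.2300, γ^t·E[r] = 2.584000, running G = 5.584000
t=2: π = [0.2320, 0.2440, 0.3090, 0.2150], E[r] = 3.2100, γ^t·E[r] = 2.054400, running G = 7.638400
t=3: π = [0.2321, 0.2452, 0.3089, 0.2138], E[r] = 3.2086, γ^t·E[r] = 1.642803, running G = 9.281203
t=4: π = [0.2322, 0.2451, 0.3090, 0.2137], E[r] = 3.2081, γ^t·E[r] = 1.314042, running G = 10.595245

G = 10.5952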